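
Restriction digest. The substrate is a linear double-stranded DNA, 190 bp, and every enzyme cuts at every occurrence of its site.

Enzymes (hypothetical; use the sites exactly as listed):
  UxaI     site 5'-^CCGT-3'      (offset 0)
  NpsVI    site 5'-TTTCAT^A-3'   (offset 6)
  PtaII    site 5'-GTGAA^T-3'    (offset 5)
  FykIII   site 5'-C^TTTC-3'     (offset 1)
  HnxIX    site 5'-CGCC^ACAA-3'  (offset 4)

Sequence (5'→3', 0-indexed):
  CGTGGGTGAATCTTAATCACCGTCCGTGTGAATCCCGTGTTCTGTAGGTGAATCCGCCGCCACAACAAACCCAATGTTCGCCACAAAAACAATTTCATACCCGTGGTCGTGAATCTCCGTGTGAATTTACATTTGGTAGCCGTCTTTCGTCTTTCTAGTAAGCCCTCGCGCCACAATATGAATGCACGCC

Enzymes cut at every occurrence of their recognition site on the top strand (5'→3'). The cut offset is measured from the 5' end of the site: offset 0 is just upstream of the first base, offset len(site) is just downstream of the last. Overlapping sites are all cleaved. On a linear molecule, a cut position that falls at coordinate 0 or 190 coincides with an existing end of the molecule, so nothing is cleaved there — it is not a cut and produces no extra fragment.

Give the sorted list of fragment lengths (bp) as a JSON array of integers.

Site scan:
  UxaI CCGT/0: at [19, 23, 34, 100, 116, 139] ⇒ [19, 23, 34, 100, 116, 139]
  NpsVI TTTCATA/6: at [92] ⇒ [98]
  PtaII GTGAAT/5: at [5, 27, 47, 108, 120] ⇒ [10, 32, 52, 113, 125]
  FykIII CTTTC/1: at [143, 150] ⇒ [144, 151]
  HnxIX CGCCACAA/4: at [57, 78, 168] ⇒ [61, 82, 172]

Pooled cuts: [10, 19, 23, 32, 34, 52, 61, 82, 98, 100, 113, 116, 125, 139, 144, 151, 172]

Fragment lengths:
  [0,10): 10 bp
  [10,19): 9 bp
  [19,23): 4 bp
  [23,32): 9 bp
  [32,34): 2 bp
  [34,52): 18 bp
  [52,61): 9 bp
  [61,82): 21 bp
  [82,98): 16 bp
  [98,100): 2 bp
  [100,113): 13 bp
  [113,116): 3 bp
  [116,125): 9 bp
  [125,139): 14 bp
  [139,144): 5 bp
  [144,151): 7 bp
  [151,172): 21 bp
  [172,190): 18 bp

[2,2,3,4,5,7,9,9,9,9,10,13,14,16,18,18,21,21]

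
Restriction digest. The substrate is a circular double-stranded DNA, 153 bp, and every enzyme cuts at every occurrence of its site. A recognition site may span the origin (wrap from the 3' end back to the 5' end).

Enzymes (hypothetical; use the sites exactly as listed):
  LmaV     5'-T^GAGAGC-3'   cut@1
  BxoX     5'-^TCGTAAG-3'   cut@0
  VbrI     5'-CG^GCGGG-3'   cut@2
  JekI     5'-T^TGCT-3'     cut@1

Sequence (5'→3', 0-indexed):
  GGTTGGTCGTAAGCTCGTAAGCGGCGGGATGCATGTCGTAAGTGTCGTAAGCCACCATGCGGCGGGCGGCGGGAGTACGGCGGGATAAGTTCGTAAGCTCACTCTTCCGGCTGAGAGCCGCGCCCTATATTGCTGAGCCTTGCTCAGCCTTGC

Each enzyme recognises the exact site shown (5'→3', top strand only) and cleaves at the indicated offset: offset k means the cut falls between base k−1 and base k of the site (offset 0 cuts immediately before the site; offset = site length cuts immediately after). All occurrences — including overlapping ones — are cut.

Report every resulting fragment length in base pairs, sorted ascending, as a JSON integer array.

[7,8,9,9,10,11,11,12,17,18,19,22]

Scan for sites:
  LmaV (TGAGAGC, off=1): starts [111] → cuts [112]
  BxoX (TCGTAAG, off=0): starts [6, 14, 35, 44, 90] → cuts [6, 14, 35, 44, 90]
  VbrI (CGGCGGG, off=2): starts [21, 59, 66, 77] → cuts [23, 61, 68, 79]
  JekI (TTGCT, off=1): starts [129, 139] → cuts [130, 140]

All cut coordinates (distinct, sorted): [6, 14, 23, 35, 44, 61, 68, 79, 90, 112, 130, 140]

Fragments:
  6→14: 8 bp
  14→23: 9 bp
  23→35: 12 bp
  35→44: 9 bp
  44→61: 17 bp
  61→68: 7 bp
  68→79: 11 bp
  79→90: 11 bp
  90→112: 22 bp
  112→130: 18 bp
  130→140: 10 bp
  140→6 (wrap): 153-140+6 = 19 bp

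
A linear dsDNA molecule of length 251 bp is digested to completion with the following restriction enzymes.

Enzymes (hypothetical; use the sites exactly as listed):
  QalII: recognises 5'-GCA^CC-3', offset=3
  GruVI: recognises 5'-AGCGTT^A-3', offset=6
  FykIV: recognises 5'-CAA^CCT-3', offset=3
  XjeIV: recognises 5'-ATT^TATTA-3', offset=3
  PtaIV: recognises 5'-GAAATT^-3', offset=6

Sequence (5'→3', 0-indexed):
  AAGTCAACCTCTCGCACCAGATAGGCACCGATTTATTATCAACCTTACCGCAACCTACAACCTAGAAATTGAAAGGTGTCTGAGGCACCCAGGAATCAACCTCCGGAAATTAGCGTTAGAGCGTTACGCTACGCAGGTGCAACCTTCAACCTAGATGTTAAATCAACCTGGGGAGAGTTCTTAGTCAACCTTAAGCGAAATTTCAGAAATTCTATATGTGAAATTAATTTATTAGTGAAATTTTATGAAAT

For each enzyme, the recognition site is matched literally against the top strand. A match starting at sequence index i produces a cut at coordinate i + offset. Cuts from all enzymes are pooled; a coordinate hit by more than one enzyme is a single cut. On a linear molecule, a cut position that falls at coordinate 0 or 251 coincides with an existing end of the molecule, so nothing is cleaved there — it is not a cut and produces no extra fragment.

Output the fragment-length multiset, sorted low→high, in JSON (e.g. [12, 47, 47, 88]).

[4,6,6,7,7,7,8,9,9,9,9,10,11,11,12,12,13,14,14,17,17,17,22]

Scan for sites:
  QalII GCACC/3: at [13, 24, 84] ⇒ [16, 27, 87]
  GruVI AGCGTTA/6: at [111, 119] ⇒ [117, 125]
  FykIV CAACCT/3: at [4, 39, 50, 57, 96, 139, 146, 163, 185] ⇒ [7, 42, 53, 60, 99, 142, 149, 166, 188]
  XjeIV ATTTATTA/3: at [30, 226] ⇒ [33, 229]
  PtaIV GAAATT/6: at [64, 105, 196, 205, 219, 236] ⇒ [70, 111, 202, 211, 225, 242]

Pooled cuts: [7, 16, 27, 33, 42, 53, 60, 70, 87, 99, 111, 117, 125, 142, 149, 166, 188, 202, 211, 225, 229, 242]

Fragments:
  [0,7): 7 bp
  [7,16): 9 bp
  [16,27): 11 bp
  [27,33): 6 bp
  [33,42): 9 bp
  [42,53): 11 bp
  [53,60): 7 bp
  [60,70): 10 bp
  [70,87): 17 bp
  [87,99): 12 bp
  [99,111): 12 bp
  [111,117): 6 bp
  [117,125): 8 bp
  [125,142): 17 bp
  [142,149): 7 bp
  [149,166): 17 bp
  [166,188): 22 bp
  [188,202): 14 bp
  [202,211): 9 bp
  [211,225): 14 bp
  [225,229): 4 bp
  [229,242): 13 bp
  [242,251): 9 bp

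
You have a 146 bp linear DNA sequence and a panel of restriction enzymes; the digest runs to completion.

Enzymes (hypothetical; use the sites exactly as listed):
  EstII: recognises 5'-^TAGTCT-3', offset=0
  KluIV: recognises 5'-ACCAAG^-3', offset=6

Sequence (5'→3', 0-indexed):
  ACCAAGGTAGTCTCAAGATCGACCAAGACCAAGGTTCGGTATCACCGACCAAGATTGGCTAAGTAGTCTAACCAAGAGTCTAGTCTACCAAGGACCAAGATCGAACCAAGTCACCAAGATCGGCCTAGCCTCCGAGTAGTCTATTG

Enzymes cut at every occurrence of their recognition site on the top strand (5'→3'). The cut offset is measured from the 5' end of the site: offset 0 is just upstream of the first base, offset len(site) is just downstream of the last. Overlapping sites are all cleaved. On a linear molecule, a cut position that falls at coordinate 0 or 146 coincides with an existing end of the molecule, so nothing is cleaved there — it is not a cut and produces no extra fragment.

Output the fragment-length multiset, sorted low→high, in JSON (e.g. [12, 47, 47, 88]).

Scan for sites:
  EstII TAGTCT/0: at [7, 63, 80, 136] ⇒ [7, 63, 80, 136]
  KluIV ACCAAG/6: at [0, 21, 27, 47, 70, 86, 93, 104, 112] ⇒ [6, 27, 33, 53, 76, 92, 99, 110, 118]

All cut coordinates (distinct, sorted): [6, 7, 27, 33, 53, 63, 76, 80, 92, 99, 110, 118, 136]

Fragment lengths:
  [0,6): 6 bp
  [6,7): 1 bp
  [7,27): 20 bp
  [27,33): 6 bp
  [33,53): 20 bp
  [53,63): 10 bp
  [63,76): 13 bp
  [76,80): 4 bp
  [80,92): 12 bp
  [92,99): 7 bp
  [99,110): 11 bp
  [110,118): 8 bp
  [118,136): 18 bp
  [136,146): 10 bp

[1,4,6,6,7,8,10,10,11,12,13,18,20,20]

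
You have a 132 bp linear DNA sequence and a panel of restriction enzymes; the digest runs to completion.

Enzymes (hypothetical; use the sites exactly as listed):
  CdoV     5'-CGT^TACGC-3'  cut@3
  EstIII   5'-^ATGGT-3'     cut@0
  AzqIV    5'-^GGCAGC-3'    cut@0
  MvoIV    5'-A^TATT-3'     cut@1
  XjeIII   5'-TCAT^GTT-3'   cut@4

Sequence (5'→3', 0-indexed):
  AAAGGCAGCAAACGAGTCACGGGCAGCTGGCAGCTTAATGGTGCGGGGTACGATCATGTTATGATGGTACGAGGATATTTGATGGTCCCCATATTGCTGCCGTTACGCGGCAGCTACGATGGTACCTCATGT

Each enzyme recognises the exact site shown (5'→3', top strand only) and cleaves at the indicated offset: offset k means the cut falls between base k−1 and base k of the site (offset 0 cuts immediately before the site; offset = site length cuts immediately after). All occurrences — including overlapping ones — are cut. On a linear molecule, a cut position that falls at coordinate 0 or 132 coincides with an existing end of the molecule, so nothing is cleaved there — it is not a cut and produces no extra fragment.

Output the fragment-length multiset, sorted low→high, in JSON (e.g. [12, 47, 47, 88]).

[3,5,6,6,7,9,10,10,12,12,14,18,20]

Scan for sites:
  CdoV CGTTACGC/3: at [100] ⇒ [103]
  EstIII ATGGT/0: at [37, 63, 81, 118] ⇒ [37, 63, 81, 118]
  AzqIV GGCAGC/0: at [3, 21, 28, 108] ⇒ [3, 21, 28, 108]
  MvoIV ATATT/1: at [74, 90] ⇒ [75, 91]
  XjeIII TCATGTT/4: at [53] ⇒ [57]

All cut coordinates (distinct, sorted): [3, 21, 28, 37, 57, 63, 75, 81, 91, 103, 108, 118]

Fragments:
  [0,3): 3 bp
  [3,21): 18 bp
  [21,28): 7 bp
  [28,37): 9 bp
  [37,57): 20 bp
  [57,63): 6 bp
  [63,75): 12 bp
  [75,81): 6 bp
  [81,91): 10 bp
  [91,103): 12 bp
  [103,108): 5 bp
  [108,118): 10 bp
  [118,132): 14 bp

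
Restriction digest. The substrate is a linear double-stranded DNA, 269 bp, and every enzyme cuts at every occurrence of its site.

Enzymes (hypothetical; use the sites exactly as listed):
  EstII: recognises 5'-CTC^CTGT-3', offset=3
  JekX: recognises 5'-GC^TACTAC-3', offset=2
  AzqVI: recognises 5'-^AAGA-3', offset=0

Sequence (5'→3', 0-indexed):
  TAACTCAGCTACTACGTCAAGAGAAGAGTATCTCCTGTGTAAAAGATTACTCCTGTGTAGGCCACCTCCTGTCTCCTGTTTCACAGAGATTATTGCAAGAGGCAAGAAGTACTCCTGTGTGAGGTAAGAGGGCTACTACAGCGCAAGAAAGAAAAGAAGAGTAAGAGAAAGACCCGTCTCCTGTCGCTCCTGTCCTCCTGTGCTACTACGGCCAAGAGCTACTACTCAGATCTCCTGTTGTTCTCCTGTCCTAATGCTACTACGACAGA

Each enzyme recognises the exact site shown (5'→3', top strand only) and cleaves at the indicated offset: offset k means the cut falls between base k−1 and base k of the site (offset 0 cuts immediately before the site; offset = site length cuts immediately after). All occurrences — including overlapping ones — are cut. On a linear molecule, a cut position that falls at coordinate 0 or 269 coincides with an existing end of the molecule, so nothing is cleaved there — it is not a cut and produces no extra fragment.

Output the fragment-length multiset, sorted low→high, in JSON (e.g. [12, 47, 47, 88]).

Site scan:
  EstII CTCCTGT/3: at [31, 49, 65, 72, 111, 177, 186, 194, 231, 242] ⇒ [34, 52, 68, 75, 114, 180, 189, 197, 234, 245]
  JekX GCTACTAC/2: at [7, 131, 201, 217, 255] ⇒ [9, 133, 203, 219, 257]
  AzqVI AAGA/0: at [18, 23, 42, 96, 103, 125, 144, 148, 153, 156, 162, 168, 213] ⇒ [18, 23, 42, 96, 103, 125, 144, 148, 153, 156, 162, 168, 213]

Pooled cuts: [9, 18, 23, 34, 42, 52, 68, 75, 96, 103, 114, 125, 133, 144, 148, 153, 156, 162, 168, 180, 189, 197, 203, 213, 219, 234, 245, 257]

Fragment lengths:
  [0,9): 9 bp
  [9,18): 9 bp
  [18,23): 5 bp
  [23,34): 11 bp
  [34,42): 8 bp
  [42,52): 10 bp
  [52,68): 16 bp
  [68,75): 7 bp
  [75,96): 21 bp
  [96,103): 7 bp
  [103,114): 11 bp
  [114,125): 11 bp
  [125,133): 8 bp
  [133,144): 11 bp
  [144,148): 4 bp
  [148,153): 5 bp
  [153,156): 3 bp
  [156,162): 6 bp
  [162,168): 6 bp
  [168,180): 12 bp
  [180,189): 9 bp
  [189,197): 8 bp
  [197,203): 6 bp
  [203,213): 10 bp
  [213,219): 6 bp
  [219,234): 15 bp
  [234,245): 11 bp
  [245,257): 12 bp
  [257,269): 12 bp

[3,4,5,5,6,6,6,6,7,7,8,8,8,9,9,9,10,10,11,11,11,11,11,12,12,12,15,16,21]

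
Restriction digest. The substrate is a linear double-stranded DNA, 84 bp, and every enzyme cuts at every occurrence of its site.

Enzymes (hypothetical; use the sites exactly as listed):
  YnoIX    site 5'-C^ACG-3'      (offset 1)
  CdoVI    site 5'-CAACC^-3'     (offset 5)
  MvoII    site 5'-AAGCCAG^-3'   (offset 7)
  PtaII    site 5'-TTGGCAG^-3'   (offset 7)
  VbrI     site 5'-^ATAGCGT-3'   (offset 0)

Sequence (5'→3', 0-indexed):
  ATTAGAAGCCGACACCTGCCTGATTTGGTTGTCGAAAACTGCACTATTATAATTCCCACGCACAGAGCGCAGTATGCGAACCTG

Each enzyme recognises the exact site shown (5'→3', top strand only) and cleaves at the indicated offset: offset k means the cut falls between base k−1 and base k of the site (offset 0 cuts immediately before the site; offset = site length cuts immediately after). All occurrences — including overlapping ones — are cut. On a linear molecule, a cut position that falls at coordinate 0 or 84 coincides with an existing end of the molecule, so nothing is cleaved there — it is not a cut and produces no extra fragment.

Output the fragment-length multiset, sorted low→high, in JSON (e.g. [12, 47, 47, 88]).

Site scan:
  YnoIX CACG/1: at [56] ⇒ [57]
  CdoVI (CAACC, off=5): no sites
  MvoII (AAGCCAG, off=7): no sites
  PtaII (TTGGCAG, off=7): no sites
  VbrI (ATAGCGT, off=0): no sites

Pooled cuts: [57]

Fragments:
  [0,57): 57 bp
  [57,84): 27 bp

[27,57]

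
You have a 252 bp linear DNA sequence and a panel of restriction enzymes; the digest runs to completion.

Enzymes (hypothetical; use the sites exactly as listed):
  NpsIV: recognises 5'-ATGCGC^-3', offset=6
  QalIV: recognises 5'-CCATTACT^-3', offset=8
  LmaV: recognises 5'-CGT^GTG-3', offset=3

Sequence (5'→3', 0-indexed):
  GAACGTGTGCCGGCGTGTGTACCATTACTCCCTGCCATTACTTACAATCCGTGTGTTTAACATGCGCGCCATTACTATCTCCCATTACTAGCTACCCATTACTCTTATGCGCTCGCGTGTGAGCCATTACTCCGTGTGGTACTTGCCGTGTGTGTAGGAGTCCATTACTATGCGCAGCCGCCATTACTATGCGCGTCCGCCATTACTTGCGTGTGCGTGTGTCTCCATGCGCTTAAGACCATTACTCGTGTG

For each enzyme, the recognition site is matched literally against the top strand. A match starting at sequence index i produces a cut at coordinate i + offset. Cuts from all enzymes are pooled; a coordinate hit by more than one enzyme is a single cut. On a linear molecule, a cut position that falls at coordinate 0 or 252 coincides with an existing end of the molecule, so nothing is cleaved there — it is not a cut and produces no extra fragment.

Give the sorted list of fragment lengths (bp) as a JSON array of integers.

[3,3,4,5,6,6,6,6,6,9,9,10,10,13,13,13,13,13,13,14,14,14,14,15,20]

Per-enzyme occurrences:
  NpsIV ATGCGC/6: at [61, 106, 169, 188, 226] ⇒ [67, 112, 175, 194, 232]
  QalIV CCATTACT/8: at [21, 34, 68, 81, 95, 123, 161, 180, 199, 238] ⇒ [29, 42, 76, 89, 103, 131, 169, 188, 207, 246]
  LmaV CGTGTG/3: at [3, 13, 49, 115, 132, 146, 209, 215, 246] ⇒ [6, 16, 52, 118, 135, 149, 212, 218, 249]

All cut coordinates (distinct, sorted): [6, 16, 29, 42, 52, 67, 76, 89, 103, 112, 118, 131, 135, 149, 169, 175, 188, 194, 207, 212, 218, 232, 246, 249]

Fragment lengths:
  [0,6): 6 bp
  [6,16): 10 bp
  [16,29): 13 bp
  [29,42): 13 bp
  [42,52): 10 bp
  [52,67): 15 bp
  [67,76): 9 bp
  [76,89): 13 bp
  [89,103): 14 bp
  [103,112): 9 bp
  [112,118): 6 bp
  [118,131): 13 bp
  [131,135): 4 bp
  [135,149): 14 bp
  [149,169): 20 bp
  [169,175): 6 bp
  [175,188): 13 bp
  [188,194): 6 bp
  [194,207): 13 bp
  [207,212): 5 bp
  [212,218): 6 bp
  [218,232): 14 bp
  [232,246): 14 bp
  [246,249): 3 bp
  [249,252): 3 bp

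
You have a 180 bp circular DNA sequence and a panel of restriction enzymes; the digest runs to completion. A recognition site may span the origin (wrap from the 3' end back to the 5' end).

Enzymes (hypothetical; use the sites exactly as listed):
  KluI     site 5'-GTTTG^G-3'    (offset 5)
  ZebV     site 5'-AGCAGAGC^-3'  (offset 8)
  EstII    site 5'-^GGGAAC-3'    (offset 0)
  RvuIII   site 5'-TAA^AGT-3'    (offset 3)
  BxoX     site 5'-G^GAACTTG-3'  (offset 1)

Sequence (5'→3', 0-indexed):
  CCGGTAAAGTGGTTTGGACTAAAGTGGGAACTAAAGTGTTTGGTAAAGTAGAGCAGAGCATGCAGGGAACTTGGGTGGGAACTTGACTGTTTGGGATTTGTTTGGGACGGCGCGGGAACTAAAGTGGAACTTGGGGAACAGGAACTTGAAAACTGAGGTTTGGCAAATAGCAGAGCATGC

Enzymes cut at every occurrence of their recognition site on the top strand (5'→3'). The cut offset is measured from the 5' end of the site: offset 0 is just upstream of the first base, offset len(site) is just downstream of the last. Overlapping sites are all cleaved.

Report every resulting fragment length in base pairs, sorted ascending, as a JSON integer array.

[2,2,3,4,4,5,6,7,8,8,9,9,9,9,10,11,11,13,14,15,21]

Site scan:
  KluI GTTTGG/5: at [11, 37, 88, 99, 157] ⇒ [16, 42, 93, 104, 162]
  ZebV AGCAGAGC/8: at [51, 168] ⇒ [59, 176]
  EstII GGGAAC/0: at [25, 64, 76, 113, 133] ⇒ [25, 64, 76, 113, 133]
  RvuIII TAAAGT/3: at [4, 19, 31, 43, 119] ⇒ [7, 22, 34, 46, 122]
  BxoX GGAACTTG/1: at [65, 77, 125, 140] ⇒ [66, 78, 126, 141]

Pooled cuts: [7, 16, 22, 25, 34, 42, 46, 59, 64, 66, 76, 78, 93, 104, 113, 122, 126, 133, 141, 162, 176]

Fragment lengths:
  7→16: 9 bp
  16→22: 6 bp
  22→25: 3 bp
  25→34: 9 bp
  34→42: 8 bp
  42→46: 4 bp
  46→59: 13 bp
  59→64: 5 bp
  64→66: 2 bp
  66→76: 10 bp
  76→78: 2 bp
  78→93: 15 bp
  93→104: 11 bp
  104→113: 9 bp
  113→122: 9 bp
  122→126: 4 bp
  126→133: 7 bp
  133→141: 8 bp
  141→162: 21 bp
  162→176: 14 bp
  176→7 (wrap): 180-176+7 = 11 bp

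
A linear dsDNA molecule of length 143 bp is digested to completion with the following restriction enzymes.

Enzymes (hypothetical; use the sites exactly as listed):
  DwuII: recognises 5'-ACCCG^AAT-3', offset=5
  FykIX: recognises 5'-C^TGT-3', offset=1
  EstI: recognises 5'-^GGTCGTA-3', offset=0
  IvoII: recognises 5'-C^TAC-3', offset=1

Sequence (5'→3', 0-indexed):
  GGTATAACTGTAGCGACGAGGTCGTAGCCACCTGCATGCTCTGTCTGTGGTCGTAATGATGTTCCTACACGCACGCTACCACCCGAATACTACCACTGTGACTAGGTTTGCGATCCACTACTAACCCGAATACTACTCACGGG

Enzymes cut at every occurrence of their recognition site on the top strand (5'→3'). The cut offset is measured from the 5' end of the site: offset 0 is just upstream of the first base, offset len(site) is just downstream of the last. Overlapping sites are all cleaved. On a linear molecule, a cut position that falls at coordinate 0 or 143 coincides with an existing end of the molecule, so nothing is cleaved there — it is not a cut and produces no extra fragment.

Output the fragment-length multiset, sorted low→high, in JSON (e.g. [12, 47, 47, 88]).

Scan for sites:
  DwuII (ACCCGAAT, off=5): starts [80, 123] → cuts [85, 128]
  FykIX (CTGT, off=1): starts [7, 40, 44, 95] → cuts [8, 41, 45, 96]
  EstI (GGTCGTA, off=0): starts [19, 48] → cuts [19, 48]
  IvoII (CTAC, off=1): starts [64, 75, 89, 117, 132] → cuts [65, 76, 90, 118, 133]

All cut coordinates (distinct, sorted): [8, 19, 41, 45, 48, 65, 76, 85, 90, 96, 118, 128, 133]

Fragments:
  [0,8): 8 bp
  [8,19): 11 bp
  [19,41): 22 bp
  [41,45): 4 bp
  [45,48): 3 bp
  [48,65): 17 bp
  [65,76): 11 bp
  [76,85): 9 bp
  [85,90): 5 bp
  [90,96): 6 bp
  [96,118): 22 bp
  [118,128): 10 bp
  [128,133): 5 bp
  [133,143): 10 bp

[3,4,5,5,6,8,9,10,10,11,11,17,22,22]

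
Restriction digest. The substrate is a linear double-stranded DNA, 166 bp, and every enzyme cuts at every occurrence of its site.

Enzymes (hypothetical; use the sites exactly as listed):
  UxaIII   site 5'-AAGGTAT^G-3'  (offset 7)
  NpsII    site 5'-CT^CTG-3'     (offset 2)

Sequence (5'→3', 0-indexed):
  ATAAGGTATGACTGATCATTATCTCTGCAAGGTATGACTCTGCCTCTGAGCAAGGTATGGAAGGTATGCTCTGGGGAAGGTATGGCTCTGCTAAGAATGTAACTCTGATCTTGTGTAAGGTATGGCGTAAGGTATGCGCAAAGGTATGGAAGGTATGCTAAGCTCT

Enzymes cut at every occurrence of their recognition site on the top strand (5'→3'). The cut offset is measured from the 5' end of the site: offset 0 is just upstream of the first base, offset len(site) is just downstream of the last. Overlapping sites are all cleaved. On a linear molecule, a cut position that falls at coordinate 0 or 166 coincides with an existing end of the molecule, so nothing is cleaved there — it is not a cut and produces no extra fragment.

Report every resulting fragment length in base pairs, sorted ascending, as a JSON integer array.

Per-enzyme occurrences:
  UxaIII AAGGTATG/7: at [2, 28, 51, 60, 76, 116, 128, 140, 149] ⇒ [9, 35, 58, 67, 83, 123, 135, 147, 156]
  NpsII CTCTG/2: at [22, 37, 43, 68, 85, 102] ⇒ [24, 39, 45, 70, 87, 104]

Pooled cuts: [9, 24, 35, 39, 45, 58, 67, 70, 83, 87, 104, 123, 135, 147, 156]

Fragments:
  [0,9): 9 bp
  [9,24): 15 bp
  [24,35): 11 bp
  [35,39): 4 bp
  [39,45): 6 bp
  [45,58): 13 bp
  [58,67): 9 bp
  [67,70): 3 bp
  [70,83): 13 bp
  [83,87): 4 bp
  [87,104): 17 bp
  [104,123): 19 bp
  [123,135): 12 bp
  [135,147): 12 bp
  [147,156): 9 bp
  [156,166): 10 bp

[3,4,4,6,9,9,9,10,11,12,12,13,13,15,17,19]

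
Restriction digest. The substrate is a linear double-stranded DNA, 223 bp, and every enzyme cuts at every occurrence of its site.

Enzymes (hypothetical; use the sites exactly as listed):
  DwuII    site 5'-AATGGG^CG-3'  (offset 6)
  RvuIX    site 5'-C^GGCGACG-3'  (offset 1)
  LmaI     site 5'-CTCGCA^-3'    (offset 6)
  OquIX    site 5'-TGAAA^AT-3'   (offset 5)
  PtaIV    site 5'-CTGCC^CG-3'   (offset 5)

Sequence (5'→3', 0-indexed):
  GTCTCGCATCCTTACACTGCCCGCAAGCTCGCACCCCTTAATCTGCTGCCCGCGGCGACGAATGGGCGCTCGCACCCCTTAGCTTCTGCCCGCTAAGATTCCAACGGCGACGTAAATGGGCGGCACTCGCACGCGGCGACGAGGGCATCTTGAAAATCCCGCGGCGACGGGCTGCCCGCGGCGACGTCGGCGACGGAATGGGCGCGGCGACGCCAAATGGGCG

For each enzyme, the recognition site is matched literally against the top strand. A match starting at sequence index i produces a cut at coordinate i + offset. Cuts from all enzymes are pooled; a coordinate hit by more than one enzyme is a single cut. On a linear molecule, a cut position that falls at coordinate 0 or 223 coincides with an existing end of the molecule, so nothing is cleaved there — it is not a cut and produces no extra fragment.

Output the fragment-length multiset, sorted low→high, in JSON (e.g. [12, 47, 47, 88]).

Scan for sites:
  DwuII AATGGGCG/6: at [60, 114, 196, 215] ⇒ [66, 120, 202, 221]
  RvuIX CGGCGACG/1: at [52, 104, 133, 161, 178, 187, 204] ⇒ [53, 105, 134, 162, 179, 188, 205]
  LmaI CTCGCA/6: at [2, 27, 68, 125] ⇒ [8, 33, 74, 131]
  OquIX TGAAAAT/5: at [150] ⇒ [155]
  PtaIV CTGCCCG/5: at [16, 45, 85, 171] ⇒ [21, 50, 90, 176]

All cut coordinates (distinct, sorted): [8, 21, 33, 50, 53, 66, 74, 90, 105, 120, 131, 134, 155, 162, 176, 179, 188, 202, 205, 221]

Fragments:
  [0,8): 8 bp
  [8,21): 13 bp
  [21,33): 12 bp
  [33,50): 17 bp
  [50,53): 3 bp
  [53,66): 13 bp
  [66,74): 8 bp
  [74,90): 16 bp
  [90,105): 15 bp
  [105,120): 15 bp
  [120,131): 11 bp
  [131,134): 3 bp
  [134,155): 21 bp
  [155,162): 7 bp
  [162,176): 14 bp
  [176,179): 3 bp
  [179,188): 9 bp
  [188,202): 14 bp
  [202,205): 3 bp
  [205,221): 16 bp
  [221,223): 2 bp

[2,3,3,3,3,7,8,8,9,11,12,13,13,14,14,15,15,16,16,17,21]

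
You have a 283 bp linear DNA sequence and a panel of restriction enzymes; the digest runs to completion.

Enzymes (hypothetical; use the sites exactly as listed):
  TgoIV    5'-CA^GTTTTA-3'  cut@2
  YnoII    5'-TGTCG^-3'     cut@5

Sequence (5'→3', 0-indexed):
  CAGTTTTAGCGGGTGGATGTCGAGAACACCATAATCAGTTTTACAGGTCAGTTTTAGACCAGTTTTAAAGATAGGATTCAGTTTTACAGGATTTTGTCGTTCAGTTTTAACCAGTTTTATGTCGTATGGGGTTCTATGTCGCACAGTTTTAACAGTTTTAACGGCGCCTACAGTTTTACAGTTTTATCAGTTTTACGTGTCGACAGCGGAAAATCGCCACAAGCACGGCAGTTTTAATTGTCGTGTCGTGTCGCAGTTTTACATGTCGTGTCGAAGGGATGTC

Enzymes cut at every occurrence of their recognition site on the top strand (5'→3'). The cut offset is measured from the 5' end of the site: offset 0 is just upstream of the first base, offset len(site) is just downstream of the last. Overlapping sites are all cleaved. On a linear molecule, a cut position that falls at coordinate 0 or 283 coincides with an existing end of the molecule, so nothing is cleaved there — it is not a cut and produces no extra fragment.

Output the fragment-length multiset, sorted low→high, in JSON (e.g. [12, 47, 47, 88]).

Per-enzyme occurrences:
  TgoIV CAGTTTTA/2: at [0, 35, 48, 59, 78, 101, 111, 143, 152, 170, 178, 187, 228, 253] ⇒ [2, 37, 50, 61, 80, 103, 113, 145, 154, 172, 180, 189, 230, 255]
  YnoII TGTCG/5: at [17, 94, 119, 136, 197, 238, 243, 248, 263, 268] ⇒ [22, 99, 124, 141, 202, 243, 248, 253, 268, 273]

All cut coordinates (distinct, sorted): [2, 22, 37, 50, 61, 80, 99, 103, 113, 124, 141, 145, 154, 172, 180, 189, 202, 230, 243, 248, 253, 255, 268, 273]

Fragment lengths:
  [0,2): 2 bp
  [2,22): 20 bp
  [22,37): 15 bp
  [37,50): 13 bp
  [50,61): 11 bp
  [61,80): 19 bp
  [80,99): 19 bp
  [99,103): 4 bp
  [103,113): 10 bp
  [113,124): 11 bp
  [124,141): 17 bp
  [141,145): 4 bp
  [145,154): 9 bp
  [154,172): 18 bp
  [172,180): 8 bp
  [180,189): 9 bp
  [189,202): 13 bp
  [202,230): 28 bp
  [230,243): 13 bp
  [243,248): 5 bp
  [248,253): 5 bp
  [253,255): 2 bp
  [255,268): 13 bp
  [268,273): 5 bp
  [273,283): 10 bp

[2,2,4,4,5,5,5,8,9,9,10,10,11,11,13,13,13,13,15,17,18,19,19,20,28]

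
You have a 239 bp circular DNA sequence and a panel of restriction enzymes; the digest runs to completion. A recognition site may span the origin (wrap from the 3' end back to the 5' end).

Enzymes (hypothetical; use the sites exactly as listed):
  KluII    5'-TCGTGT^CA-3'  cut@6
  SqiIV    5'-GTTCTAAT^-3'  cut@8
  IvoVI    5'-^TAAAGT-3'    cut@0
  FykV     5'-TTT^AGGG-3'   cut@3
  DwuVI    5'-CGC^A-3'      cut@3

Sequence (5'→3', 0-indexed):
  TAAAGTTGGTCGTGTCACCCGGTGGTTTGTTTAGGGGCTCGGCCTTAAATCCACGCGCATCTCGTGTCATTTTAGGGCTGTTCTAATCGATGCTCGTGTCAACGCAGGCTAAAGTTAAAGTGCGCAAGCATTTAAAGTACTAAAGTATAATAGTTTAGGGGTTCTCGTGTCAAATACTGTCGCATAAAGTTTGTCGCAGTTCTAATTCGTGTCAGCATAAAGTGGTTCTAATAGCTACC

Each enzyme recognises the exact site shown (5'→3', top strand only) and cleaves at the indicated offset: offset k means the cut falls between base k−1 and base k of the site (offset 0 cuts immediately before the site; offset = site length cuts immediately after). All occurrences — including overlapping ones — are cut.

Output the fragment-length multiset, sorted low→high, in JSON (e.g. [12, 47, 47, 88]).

[1,4,5,6,6,6,6,7,7,8,9,9,10,12,13,13,14,14,15,15,16,17,26]

Scan for sites:
  KluII TCGTGTCA/6: at [9, 61, 93, 164, 206] ⇒ [15, 67, 99, 170, 212]
  SqiIV GTTCTAAT/8: at [79, 198, 224] ⇒ [87, 206, 232]
  IvoVI TAAAGT/0: at [0, 109, 115, 132, 140, 184, 217] ⇒ [0, 109, 115, 132, 140, 184, 217]
  FykV TTTAGGG/3: at [29, 70, 153] ⇒ [32, 73, 156]
  DwuVI CGCA/3: at [55, 102, 122, 180, 194] ⇒ [58, 105, 125, 183, 197]

All cut coordinates (distinct, sorted): [0, 15, 32, 58, 67, 73, 87, 99, 105, 109, 115, 125, 132, 140, 156, 170, 183, 184, 197, 206, 212, 217, 232]

Fragment lengths:
  0→15: 15 bp
  15→32: 17 bp
  32→58: 26 bp
  58→67: 9 bp
  67→73: 6 bp
  73→87: 14 bp
  87→99: 12 bp
  99→105: 6 bp
  105→109: 4 bp
  109→115: 6 bp
  115→125: 10 bp
  125→132: 7 bp
  132→140: 8 bp
  140→156: 16 bp
  156→170: 14 bp
  170→183: 13 bp
  183→184: 1 bp
  184→197: 13 bp
  197→206: 9 bp
  206→212: 6 bp
  212→217: 5 bp
  217→232: 15 bp
  232→0 (wrap): 239-232+0 = 7 bp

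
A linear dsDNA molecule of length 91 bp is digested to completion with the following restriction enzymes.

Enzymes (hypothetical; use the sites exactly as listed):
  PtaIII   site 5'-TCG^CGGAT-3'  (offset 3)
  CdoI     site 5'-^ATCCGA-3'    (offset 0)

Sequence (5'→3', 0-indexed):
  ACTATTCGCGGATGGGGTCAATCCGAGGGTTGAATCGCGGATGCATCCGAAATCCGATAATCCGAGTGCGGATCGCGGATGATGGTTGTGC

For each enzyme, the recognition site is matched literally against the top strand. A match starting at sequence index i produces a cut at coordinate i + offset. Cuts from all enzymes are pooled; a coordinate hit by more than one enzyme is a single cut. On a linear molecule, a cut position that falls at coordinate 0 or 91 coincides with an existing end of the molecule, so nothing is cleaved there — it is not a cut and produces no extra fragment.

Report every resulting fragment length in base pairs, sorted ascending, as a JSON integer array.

Per-enzyme occurrences:
  PtaIII (TCGCGGAT, off=3): starts [5, 34, 72] → cuts [8, 37, 75]
  CdoI (ATCCGA, off=0): starts [20, 44, 51, 59] → cuts [20, 44, 51, 59]

Pooled cuts: [8, 20, 37, 44, 51, 59, 75]

Fragment lengths:
  [0,8): 8 bp
  [8,20): 12 bp
  [20,37): 17 bp
  [37,44): 7 bp
  [44,51): 7 bp
  [51,59): 8 bp
  [59,75): 16 bp
  [75,91): 16 bp

[7,7,8,8,12,16,16,17]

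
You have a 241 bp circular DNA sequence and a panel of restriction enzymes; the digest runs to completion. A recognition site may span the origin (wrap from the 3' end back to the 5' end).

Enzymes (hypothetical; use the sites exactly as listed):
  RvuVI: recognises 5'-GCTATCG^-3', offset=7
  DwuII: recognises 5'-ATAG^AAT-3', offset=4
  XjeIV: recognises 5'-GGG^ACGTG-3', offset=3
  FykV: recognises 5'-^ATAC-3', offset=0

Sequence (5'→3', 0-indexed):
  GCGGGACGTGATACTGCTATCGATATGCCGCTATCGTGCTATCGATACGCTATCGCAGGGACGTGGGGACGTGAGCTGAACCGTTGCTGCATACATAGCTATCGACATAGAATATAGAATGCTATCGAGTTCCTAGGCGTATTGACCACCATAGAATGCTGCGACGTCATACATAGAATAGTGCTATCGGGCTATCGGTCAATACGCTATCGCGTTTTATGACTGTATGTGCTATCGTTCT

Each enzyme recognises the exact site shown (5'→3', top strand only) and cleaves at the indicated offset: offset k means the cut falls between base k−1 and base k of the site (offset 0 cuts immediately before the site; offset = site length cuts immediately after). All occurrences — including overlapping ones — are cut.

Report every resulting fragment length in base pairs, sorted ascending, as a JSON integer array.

[4,5,5,6,7,8,8,8,8,9,10,11,11,12,13,14,14,14,22,25,27]

Site scan:
  RvuVI (GCTATCG, off=7): starts [15, 29, 37, 48, 97, 120, 182, 190, 205, 230] → cuts [22, 36, 44, 55, 104, 127, 189, 197, 212, 237]
  DwuII (ATAGAAT, off=4): starts [106, 113, 150, 172] → cuts [110, 117, 154, 176]
  XjeIV (GGGACGTG, off=3): starts [2, 57, 65] → cuts [5, 60, 68]
  FykV (ATAC, off=0): starts [10, 44, 90, 168, 201] → cuts [10, 44, 90, 168, 201]

Pooled cuts: [5, 10, 22, 36, 44, 55, 60, 68, 90, 104, 110, 117, 127, 154, 168, 176, 189, 197, 201, 212, 237]

Fragment lengths:
  5→10: 5 bp
  10→22: 12 bp
  22→36: 14 bp
  36→44: 8 bp
  44→55: 11 bp
  55→60: 5 bp
  60→68: 8 bp
  68→90: 22 bp
  90→104: 14 bp
  104→110: 6 bp
  110→117: 7 bp
  117→127: 10 bp
  127→154: 27 bp
  154→168: 14 bp
  168→176: 8 bp
  176→189: 13 bp
  189→197: 8 bp
  197→201: 4 bp
  201→212: 11 bp
  212→237: 25 bp
  237→5 (wrap): 241-237+5 = 9 bp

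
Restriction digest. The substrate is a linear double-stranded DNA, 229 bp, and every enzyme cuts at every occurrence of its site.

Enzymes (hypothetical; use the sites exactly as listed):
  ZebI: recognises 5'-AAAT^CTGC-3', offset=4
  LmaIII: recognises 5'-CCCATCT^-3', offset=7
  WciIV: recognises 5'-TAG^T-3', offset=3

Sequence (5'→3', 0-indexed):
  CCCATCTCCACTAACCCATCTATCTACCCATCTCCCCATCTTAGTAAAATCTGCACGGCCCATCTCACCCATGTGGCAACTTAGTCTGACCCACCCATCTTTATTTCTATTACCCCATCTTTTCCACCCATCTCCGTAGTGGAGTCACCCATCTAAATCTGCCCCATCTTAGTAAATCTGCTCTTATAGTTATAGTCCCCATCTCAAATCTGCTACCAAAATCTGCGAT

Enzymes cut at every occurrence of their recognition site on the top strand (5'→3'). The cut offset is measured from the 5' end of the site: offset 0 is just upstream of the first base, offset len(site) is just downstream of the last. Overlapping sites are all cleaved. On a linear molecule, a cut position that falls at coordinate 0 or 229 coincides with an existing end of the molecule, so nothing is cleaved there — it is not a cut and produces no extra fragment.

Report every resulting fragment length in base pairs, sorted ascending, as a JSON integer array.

Per-enzyme occurrences:
  ZebI (AAATCTGC, off=4): starts [46, 154, 173, 205, 218] → cuts [50, 158, 177, 209, 222]
  LmaIII (CCCATCT, off=7): starts [0, 14, 26, 34, 58, 93, 113, 126, 147, 162, 197] → cuts [7, 21, 33, 41, 65, 100, 120, 133, 154, 169, 204]
  WciIV (TAGT, off=3): starts [41, 81, 136, 169, 186, 192] → cuts [44, 84, 139, 172, 189, 195]

Pooled cuts: [7, 21, 33, 41, 44, 50, 65, 84, 100, 120, 133, 139, 154, 158, 169, 172, 177, 189, 195, 204, 209, 222]

Fragment lengths:
  [0,7): 7 bp
  [7,21): 14 bp
  [21,33): 12 bp
  [33,41): 8 bp
  [41,44): 3 bp
  [44,50): 6 bp
  [50,65): 15 bp
  [65,84): 19 bp
  [84,100): 16 bp
  [100,120): 20 bp
  [120,133): 13 bp
  [133,139): 6 bp
  [139,154): 15 bp
  [154,158): 4 bp
  [158,169): 11 bp
  [169,172): 3 bp
  [172,177): 5 bp
  [177,189): 12 bp
  [189,195): 6 bp
  [195,204): 9 bp
  [204,209): 5 bp
  [209,222): 13 bp
  [222,229): 7 bp

[3,3,4,5,5,6,6,6,7,7,8,9,11,12,12,13,13,14,15,15,16,19,20]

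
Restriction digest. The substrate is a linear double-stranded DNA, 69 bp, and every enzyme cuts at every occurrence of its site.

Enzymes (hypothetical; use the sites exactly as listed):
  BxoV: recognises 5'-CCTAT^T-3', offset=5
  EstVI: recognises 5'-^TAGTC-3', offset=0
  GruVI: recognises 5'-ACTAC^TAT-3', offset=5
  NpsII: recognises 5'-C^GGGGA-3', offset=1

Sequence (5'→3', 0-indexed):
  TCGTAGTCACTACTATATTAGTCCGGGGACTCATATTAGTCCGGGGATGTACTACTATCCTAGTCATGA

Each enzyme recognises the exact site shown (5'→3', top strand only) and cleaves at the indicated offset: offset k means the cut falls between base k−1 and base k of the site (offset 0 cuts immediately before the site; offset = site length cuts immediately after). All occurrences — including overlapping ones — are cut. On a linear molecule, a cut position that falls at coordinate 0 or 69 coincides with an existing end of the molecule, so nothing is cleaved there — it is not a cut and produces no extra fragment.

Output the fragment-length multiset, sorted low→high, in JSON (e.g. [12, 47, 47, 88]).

[3,5,5,6,6,9,10,12,13]

Per-enzyme occurrences:
  BxoV (CCTATT, off=5): no sites
  EstVI TAGTC/0: at [3, 18, 36, 60] ⇒ [3, 18, 36, 60]
  GruVI ACTACTAT/5: at [8, 50] ⇒ [13, 55]
  NpsII CGGGGA/1: at [23, 41] ⇒ [24, 42]

Pooled cuts: [3, 13, 18, 24, 36, 42, 55, 60]

Fragment lengths:
  [0,3): 3 bp
  [3,13): 10 bp
  [13,18): 5 bp
  [18,24): 6 bp
  [24,36): 12 bp
  [36,42): 6 bp
  [42,55): 13 bp
  [55,60): 5 bp
  [60,69): 9 bp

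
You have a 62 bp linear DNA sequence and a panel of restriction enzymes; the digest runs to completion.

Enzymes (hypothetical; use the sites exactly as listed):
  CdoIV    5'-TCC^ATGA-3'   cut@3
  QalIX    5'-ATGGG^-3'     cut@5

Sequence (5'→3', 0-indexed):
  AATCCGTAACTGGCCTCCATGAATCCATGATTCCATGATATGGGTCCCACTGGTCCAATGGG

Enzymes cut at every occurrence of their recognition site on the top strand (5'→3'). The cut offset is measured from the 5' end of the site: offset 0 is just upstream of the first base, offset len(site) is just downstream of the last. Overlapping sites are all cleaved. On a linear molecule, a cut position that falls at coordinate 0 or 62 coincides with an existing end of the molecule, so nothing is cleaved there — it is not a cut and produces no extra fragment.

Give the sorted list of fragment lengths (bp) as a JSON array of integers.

Site scan:
  CdoIV TCCATGA/3: at [15, 23, 31] ⇒ [18, 26, 34]
  QalIX ATGGG/5: at [39, 57] ⇒ [44] (position 62 is a terminus of the linear molecule — no cut)

All cut coordinates (distinct, sorted): [18, 26, 34, 44]

Fragments:
  [0,18): 18 bp
  [18,26): 8 bp
  [26,34): 8 bp
  [34,44): 10 bp
  [44,62): 18 bp

[8,8,10,18,18]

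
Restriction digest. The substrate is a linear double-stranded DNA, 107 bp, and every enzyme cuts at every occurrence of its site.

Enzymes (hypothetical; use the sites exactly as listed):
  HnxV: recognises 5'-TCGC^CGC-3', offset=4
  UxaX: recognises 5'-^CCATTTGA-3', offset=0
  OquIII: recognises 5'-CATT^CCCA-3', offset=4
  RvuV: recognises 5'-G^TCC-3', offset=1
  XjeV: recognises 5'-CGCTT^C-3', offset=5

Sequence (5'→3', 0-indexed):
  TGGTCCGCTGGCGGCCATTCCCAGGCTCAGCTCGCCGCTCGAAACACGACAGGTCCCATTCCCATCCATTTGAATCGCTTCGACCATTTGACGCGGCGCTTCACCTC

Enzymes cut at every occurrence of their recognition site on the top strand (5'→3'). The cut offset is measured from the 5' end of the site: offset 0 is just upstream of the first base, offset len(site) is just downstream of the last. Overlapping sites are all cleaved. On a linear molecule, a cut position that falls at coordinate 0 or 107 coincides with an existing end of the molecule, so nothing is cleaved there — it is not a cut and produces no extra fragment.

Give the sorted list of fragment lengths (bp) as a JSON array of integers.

[3,3,5,6,7,15,16,16,18,18]

Per-enzyme occurrences:
  HnxV TCGCCGC/4: at [31] ⇒ [35]
  UxaX CCATTTGA/0: at [65, 83] ⇒ [65, 83]
  OquIII CATTCCCA/4: at [15, 56] ⇒ [19, 60]
  RvuV GTCC/1: at [2, 52] ⇒ [3, 53]
  XjeV CGCTTC/5: at [75, 96] ⇒ [80, 101]

Pooled cuts: [3, 19, 35, 53, 60, 65, 80, 83, 101]

Fragment lengths:
  [0,3): 3 bp
  [3,19): 16 bp
  [19,35): 16 bp
  [35,53): 18 bp
  [53,60): 7 bp
  [60,65): 5 bp
  [65,80): 15 bp
  [80,83): 3 bp
  [83,101): 18 bp
  [101,107): 6 bp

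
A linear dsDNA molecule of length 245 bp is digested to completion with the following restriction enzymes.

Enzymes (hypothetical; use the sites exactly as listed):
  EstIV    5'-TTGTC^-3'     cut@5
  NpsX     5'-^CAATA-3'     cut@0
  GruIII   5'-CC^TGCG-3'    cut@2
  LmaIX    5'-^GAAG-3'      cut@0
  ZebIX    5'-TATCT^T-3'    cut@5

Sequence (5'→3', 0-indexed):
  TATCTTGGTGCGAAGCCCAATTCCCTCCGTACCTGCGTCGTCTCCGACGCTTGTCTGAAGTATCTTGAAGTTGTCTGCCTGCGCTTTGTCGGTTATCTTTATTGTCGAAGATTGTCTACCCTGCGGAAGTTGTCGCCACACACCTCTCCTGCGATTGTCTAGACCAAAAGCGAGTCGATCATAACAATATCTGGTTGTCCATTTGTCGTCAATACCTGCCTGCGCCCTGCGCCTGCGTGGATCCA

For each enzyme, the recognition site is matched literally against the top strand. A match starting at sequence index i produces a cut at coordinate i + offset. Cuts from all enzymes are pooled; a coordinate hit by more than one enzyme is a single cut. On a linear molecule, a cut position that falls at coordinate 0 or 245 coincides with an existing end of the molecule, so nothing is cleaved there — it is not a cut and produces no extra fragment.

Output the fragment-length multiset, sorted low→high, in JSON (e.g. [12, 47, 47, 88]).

[1,1,2,4,4,5,5,6,6,7,8,8,8,9,9,9,10,10,11,11,12,15,15,22,22,25]

Scan for sites:
  EstIV TTGTC/5: at [50, 70, 85, 101, 111, 129, 154, 194, 202] ⇒ [55, 75, 90, 106, 116, 134, 159, 199, 207]
  NpsX CAATA/0: at [184, 209] ⇒ [184, 209]
  GruIII CCTGCG/2: at [31, 77, 119, 147, 218, 225, 231] ⇒ [33, 79, 121, 149, 220, 227, 233]
  LmaIX GAAG/0: at [11, 56, 66, 106, 125] ⇒ [11, 56, 66, 106, 125]
  ZebIX TATCTT/5: at [0, 60, 93] ⇒ [5, 65, 98]

Pooled cuts: [5, 11, 33, 55, 56, 65, 66, 75, 79, 90, 98, 106, 116, 121, 125, 134, 149, 159, 184, 199, 207, 209, 220, 227, 233]

Fragments:
  [0,5): 5 bp
  [5,11): 6 bp
  [11,33): 22 bp
  [33,55): 22 bp
  [55,56): 1 bp
  [56,65): 9 bp
  [65,66): 1 bp
  [66,75): 9 bp
  [75,79): 4 bp
  [79,90): 11 bp
  [90,98): 8 bp
  [98,106): 8 bp
  [106,116): 10 bp
  [116,121): 5 bp
  [121,125): 4 bp
  [125,134): 9 bp
  [134,149): 15 bp
  [149,159): 10 bp
  [159,184): 25 bp
  [184,199): 15 bp
  [199,207): 8 bp
  [207,209): 2 bp
  [209,220): 11 bp
  [220,227): 7 bp
  [227,233): 6 bp
  [233,245): 12 bp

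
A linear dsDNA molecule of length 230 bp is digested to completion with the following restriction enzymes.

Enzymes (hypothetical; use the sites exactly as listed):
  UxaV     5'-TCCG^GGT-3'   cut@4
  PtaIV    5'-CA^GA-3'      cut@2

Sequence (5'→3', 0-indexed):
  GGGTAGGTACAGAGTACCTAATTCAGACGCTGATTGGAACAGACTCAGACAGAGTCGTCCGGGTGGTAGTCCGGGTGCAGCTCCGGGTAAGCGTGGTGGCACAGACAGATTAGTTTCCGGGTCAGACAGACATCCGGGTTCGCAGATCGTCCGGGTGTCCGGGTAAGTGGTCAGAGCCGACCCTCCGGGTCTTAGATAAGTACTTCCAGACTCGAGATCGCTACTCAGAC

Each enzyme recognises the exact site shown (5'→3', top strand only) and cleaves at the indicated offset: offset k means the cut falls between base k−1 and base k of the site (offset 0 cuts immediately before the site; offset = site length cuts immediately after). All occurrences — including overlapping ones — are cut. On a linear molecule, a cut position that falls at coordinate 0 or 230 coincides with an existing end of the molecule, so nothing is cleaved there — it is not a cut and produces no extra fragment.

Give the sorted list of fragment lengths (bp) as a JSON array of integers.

[3,4,4,4,5,6,8,8,8,9,10,11,12,12,12,12,14,14,16,18,19,21]

Scan for sites:
  UxaV (TCCGGGT, off=4): starts [57, 69, 81, 115, 132, 149, 157, 183] → cuts [61, 73, 85, 119, 136, 153, 161, 187]
  PtaIV (CAGA, off=2): starts [9, 23, 39, 45, 49, 101, 105, 122, 126, 142, 171, 206, 225] → cuts [11, 25, 41, 47, 51, 103, 107, 124, 128, 144, 173, 208, 227]

Pooled cuts: [11, 25, 41, 47, 51, 61, 73, 85, 103, 107, 119, 124, 128, 136, 144, 153, 161, 173, 187, 208, 227]

Fragments:
  [0,11): 11 bp
  [11,25): 14 bp
  [25,41): 16 bp
  [41,47): 6 bp
  [47,51): 4 bp
  [51,61): 10 bp
  [61,73): 12 bp
  [73,85): 12 bp
  [85,103): 18 bp
  [103,107): 4 bp
  [107,119): 12 bp
  [119,124): 5 bp
  [124,128): 4 bp
  [128,136): 8 bp
  [136,144): 8 bp
  [144,153): 9 bp
  [153,161): 8 bp
  [161,173): 12 bp
  [173,187): 14 bp
  [187,208): 21 bp
  [208,227): 19 bp
  [227,230): 3 bp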